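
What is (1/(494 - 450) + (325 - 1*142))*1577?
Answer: 12699581/44 ≈ 2.8863e+5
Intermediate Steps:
(1/(494 - 450) + (325 - 1*142))*1577 = (1/44 + (325 - 142))*1577 = (1/44 + 183)*1577 = (8053/44)*1577 = 12699581/44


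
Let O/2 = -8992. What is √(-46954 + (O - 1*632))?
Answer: I*√65570 ≈ 256.07*I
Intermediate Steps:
O = -17984 (O = 2*(-8992) = -17984)
√(-46954 + (O - 1*632)) = √(-46954 + (-17984 - 1*632)) = √(-46954 + (-17984 - 632)) = √(-46954 - 18616) = √(-65570) = I*√65570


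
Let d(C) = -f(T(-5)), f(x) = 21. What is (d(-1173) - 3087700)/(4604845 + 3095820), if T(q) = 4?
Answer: -441103/1100095 ≈ -0.40097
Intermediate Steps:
d(C) = -21 (d(C) = -1*21 = -21)
(d(-1173) - 3087700)/(4604845 + 3095820) = (-21 - 3087700)/(4604845 + 3095820) = -3087721/7700665 = -3087721*1/7700665 = -441103/1100095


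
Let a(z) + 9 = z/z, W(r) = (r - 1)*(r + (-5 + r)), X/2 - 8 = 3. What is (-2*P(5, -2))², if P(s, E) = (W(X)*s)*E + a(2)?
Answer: 268828816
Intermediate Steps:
X = 22 (X = 16 + 2*3 = 16 + 6 = 22)
W(r) = (-1 + r)*(-5 + 2*r)
a(z) = -8 (a(z) = -9 + z/z = -9 + 1 = -8)
P(s, E) = -8 + 819*E*s (P(s, E) = ((5 - 7*22 + 2*22²)*s)*E - 8 = ((5 - 154 + 2*484)*s)*E - 8 = ((5 - 154 + 968)*s)*E - 8 = (819*s)*E - 8 = 819*E*s - 8 = -8 + 819*E*s)
(-2*P(5, -2))² = (-2*(-8 + 819*(-2)*5))² = (-2*(-8 - 8190))² = (-2*(-8198))² = 16396² = 268828816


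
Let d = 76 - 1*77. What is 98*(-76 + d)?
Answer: -7546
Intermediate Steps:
d = -1 (d = 76 - 77 = -1)
98*(-76 + d) = 98*(-76 - 1) = 98*(-77) = -7546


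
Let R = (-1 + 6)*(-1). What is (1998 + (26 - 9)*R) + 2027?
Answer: 3940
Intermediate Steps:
R = -5 (R = 5*(-1) = -5)
(1998 + (26 - 9)*R) + 2027 = (1998 + (26 - 9)*(-5)) + 2027 = (1998 + 17*(-5)) + 2027 = (1998 - 85) + 2027 = 1913 + 2027 = 3940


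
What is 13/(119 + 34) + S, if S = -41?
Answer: -6260/153 ≈ -40.915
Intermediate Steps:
13/(119 + 34) + S = 13/(119 + 34) - 41 = 13/153 - 41 = -6260/153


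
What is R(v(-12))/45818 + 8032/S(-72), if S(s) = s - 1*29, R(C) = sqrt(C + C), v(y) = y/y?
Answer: -8032/101 + sqrt(2)/45818 ≈ -79.525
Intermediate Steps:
v(y) = 1
R(C) = sqrt(2)*sqrt(C) (R(C) = sqrt(2*C) = sqrt(2)*sqrt(C))
S(s) = -29 + s (S(s) = s - 29 = -29 + s)
R(v(-12))/45818 + 8032/S(-72) = (sqrt(2)*sqrt(1))/45818 + 8032/(-29 - 72) = (sqrt(2)*1)*(1/45818) + 8032/(-101) = sqrt(2)*(1/45818) + 8032*(-1/101) = sqrt(2)/45818 - 8032/101 = -8032/101 + sqrt(2)/45818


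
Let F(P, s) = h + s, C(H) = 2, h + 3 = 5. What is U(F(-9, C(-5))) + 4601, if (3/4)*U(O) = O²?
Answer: 13867/3 ≈ 4622.3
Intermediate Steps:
h = 2 (h = -3 + 5 = 2)
F(P, s) = 2 + s
U(O) = 4*O²/3
U(F(-9, C(-5))) + 4601 = 4*(2 + 2)²/3 + 4601 = (4/3)*4² + 4601 = (4/3)*16 + 4601 = 64/3 + 4601 = 13867/3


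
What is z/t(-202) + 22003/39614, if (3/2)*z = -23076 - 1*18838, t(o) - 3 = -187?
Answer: 208306753/1366683 ≈ 152.42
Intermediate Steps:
t(o) = -184 (t(o) = 3 - 187 = -184)
z = -83828/3 (z = 2*(-23076 - 1*18838)/3 = 2*(-23076 - 18838)/3 = (2/3)*(-41914) = -83828/3 ≈ -27943.)
z/t(-202) + 22003/39614 = -83828/3/(-184) + 22003/39614 = -83828/3*(-1/184) + 22003*(1/39614) = 20957/138 + 22003/39614 = 208306753/1366683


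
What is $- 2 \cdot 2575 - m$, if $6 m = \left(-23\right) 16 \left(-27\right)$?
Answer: $-6806$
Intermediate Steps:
$m = 1656$ ($m = \frac{\left(-23\right) 16 \left(-27\right)}{6} = \frac{\left(-368\right) \left(-27\right)}{6} = \frac{1}{6} \cdot 9936 = 1656$)
$- 2 \cdot 2575 - m = - 2 \cdot 2575 - 1656 = \left(-1\right) 5150 - 1656 = -5150 - 1656 = -6806$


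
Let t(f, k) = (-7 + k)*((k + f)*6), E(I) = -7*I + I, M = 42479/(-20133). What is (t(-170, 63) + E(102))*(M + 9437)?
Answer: -2315142800696/6711 ≈ -3.4498e+8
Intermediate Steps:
M = -42479/20133 (M = 42479*(-1/20133) = -42479/20133 ≈ -2.1099)
E(I) = -6*I
t(f, k) = (-7 + k)*(6*f + 6*k) (t(f, k) = (-7 + k)*((f + k)*6) = (-7 + k)*(6*f + 6*k))
(t(-170, 63) + E(102))*(M + 9437) = ((-42*(-170) - 42*63 + 6*63**2 + 6*(-170)*63) - 6*102)*(-42479/20133 + 9437) = ((7140 - 2646 + 6*3969 - 64260) - 612)*(189952642/20133) = ((7140 - 2646 + 23814 - 64260) - 612)*(189952642/20133) = (-35952 - 612)*(189952642/20133) = -36564*189952642/20133 = -2315142800696/6711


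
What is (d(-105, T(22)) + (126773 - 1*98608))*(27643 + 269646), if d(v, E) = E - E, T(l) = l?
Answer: 8373144685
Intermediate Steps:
d(v, E) = 0
(d(-105, T(22)) + (126773 - 1*98608))*(27643 + 269646) = (0 + (126773 - 1*98608))*(27643 + 269646) = (0 + (126773 - 98608))*297289 = (0 + 28165)*297289 = 28165*297289 = 8373144685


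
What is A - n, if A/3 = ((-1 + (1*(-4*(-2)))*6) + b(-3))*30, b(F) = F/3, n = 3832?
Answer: 308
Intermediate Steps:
b(F) = F/3 (b(F) = F*(⅓) = F/3)
A = 4140 (A = 3*(((-1 + (1*(-4*(-2)))*6) + (⅓)*(-3))*30) = 3*(((-1 + (1*8)*6) - 1)*30) = 3*(((-1 + 8*6) - 1)*30) = 3*(((-1 + 48) - 1)*30) = 3*((47 - 1)*30) = 3*(46*30) = 3*1380 = 4140)
A - n = 4140 - 1*3832 = 4140 - 3832 = 308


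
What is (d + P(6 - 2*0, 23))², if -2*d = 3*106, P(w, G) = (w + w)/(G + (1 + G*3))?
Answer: 24255625/961 ≈ 25240.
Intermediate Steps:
P(w, G) = 2*w/(1 + 4*G) (P(w, G) = (2*w)/(G + (1 + 3*G)) = (2*w)/(1 + 4*G) = 2*w/(1 + 4*G))
d = -159 (d = -3*106/2 = -½*318 = -159)
(d + P(6 - 2*0, 23))² = (-159 + 2*(6 - 2*0)/(1 + 4*23))² = (-159 + 2*(6 + 0)/(1 + 92))² = (-159 + 2*6/93)² = (-159 + 2*6*(1/93))² = (-159 + 4/31)² = (-4925/31)² = 24255625/961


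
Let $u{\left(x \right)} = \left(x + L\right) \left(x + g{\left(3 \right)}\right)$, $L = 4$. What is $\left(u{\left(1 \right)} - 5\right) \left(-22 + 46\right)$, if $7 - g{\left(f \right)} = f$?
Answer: $480$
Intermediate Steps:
$g{\left(f \right)} = 7 - f$
$u{\left(x \right)} = \left(4 + x\right)^{2}$ ($u{\left(x \right)} = \left(x + 4\right) \left(x + \left(7 - 3\right)\right) = \left(4 + x\right) \left(x + \left(7 - 3\right)\right) = \left(4 + x\right) \left(x + 4\right) = \left(4 + x\right) \left(4 + x\right) = \left(4 + x\right)^{2}$)
$\left(u{\left(1 \right)} - 5\right) \left(-22 + 46\right) = \left(\left(16 + 1^{2} + 8 \cdot 1\right) - 5\right) \left(-22 + 46\right) = \left(\left(16 + 1 + 8\right) - 5\right) 24 = \left(25 - 5\right) 24 = 20 \cdot 24 = 480$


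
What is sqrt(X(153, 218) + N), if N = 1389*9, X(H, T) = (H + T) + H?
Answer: 5*sqrt(521) ≈ 114.13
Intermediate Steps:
X(H, T) = T + 2*H
N = 12501
sqrt(X(153, 218) + N) = sqrt((218 + 2*153) + 12501) = sqrt((218 + 306) + 12501) = sqrt(524 + 12501) = sqrt(13025) = 5*sqrt(521)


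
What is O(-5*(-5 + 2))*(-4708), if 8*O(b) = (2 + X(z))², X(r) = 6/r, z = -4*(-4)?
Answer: -424897/128 ≈ -3319.5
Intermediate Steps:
z = 16
O(b) = 361/512 (O(b) = (2 + 6/16)²/8 = (2 + 6*(1/16))²/8 = (2 + 3/8)²/8 = (19/8)²/8 = (⅛)*(361/64) = 361/512)
O(-5*(-5 + 2))*(-4708) = (361/512)*(-4708) = -424897/128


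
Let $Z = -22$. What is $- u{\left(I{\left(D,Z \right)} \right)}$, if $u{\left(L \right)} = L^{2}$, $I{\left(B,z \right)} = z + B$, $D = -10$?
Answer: $-1024$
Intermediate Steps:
$I{\left(B,z \right)} = B + z$
$- u{\left(I{\left(D,Z \right)} \right)} = - \left(-10 - 22\right)^{2} = - \left(-32\right)^{2} = \left(-1\right) 1024 = -1024$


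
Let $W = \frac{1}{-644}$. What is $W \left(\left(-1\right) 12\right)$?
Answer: $\frac{3}{161} \approx 0.018634$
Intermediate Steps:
$W = - \frac{1}{644} \approx -0.0015528$
$W \left(\left(-1\right) 12\right) = - \frac{\left(-1\right) 12}{644} = \left(- \frac{1}{644}\right) \left(-12\right) = \frac{3}{161}$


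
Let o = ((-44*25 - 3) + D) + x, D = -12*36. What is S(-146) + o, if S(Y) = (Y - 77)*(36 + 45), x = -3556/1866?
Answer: -18286712/933 ≈ -19600.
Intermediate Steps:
x = -1778/933 (x = -3556*1/1866 = -1778/933 ≈ -1.9057)
S(Y) = -6237 + 81*Y (S(Y) = (-77 + Y)*81 = -6237 + 81*Y)
D = -432
o = -1433933/933 (o = ((-44*25 - 3) - 432) - 1778/933 = ((-1100 - 3) - 432) - 1778/933 = (-1103 - 432) - 1778/933 = -1535 - 1778/933 = -1433933/933 ≈ -1536.9)
S(-146) + o = (-6237 + 81*(-146)) - 1433933/933 = (-6237 - 11826) - 1433933/933 = -18063 - 1433933/933 = -18286712/933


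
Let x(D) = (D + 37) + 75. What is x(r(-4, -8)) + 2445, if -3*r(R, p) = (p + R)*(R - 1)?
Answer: 2537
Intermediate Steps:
r(R, p) = -(-1 + R)*(R + p)/3 (r(R, p) = -(p + R)*(R - 1)/3 = -(R + p)*(-1 + R)/3 = -(-1 + R)*(R + p)/3)
x(D) = 112 + D (x(D) = (37 + D) + 75 = 112 + D)
x(r(-4, -8)) + 2445 = (112 + (-⅓*(-4)² + (⅓)*(-4) + (⅓)*(-8) - ⅓*(-4)*(-8))) + 2445 = (112 + (-⅓*16 - 4/3 - 8/3 - 32/3)) + 2445 = (112 + (-16/3 - 4/3 - 8/3 - 32/3)) + 2445 = (112 - 20) + 2445 = 92 + 2445 = 2537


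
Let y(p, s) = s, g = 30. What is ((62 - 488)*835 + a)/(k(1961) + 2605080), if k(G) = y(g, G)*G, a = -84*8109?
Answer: -1036866/6450601 ≈ -0.16074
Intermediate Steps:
a = -681156
k(G) = G² (k(G) = G*G = G²)
((62 - 488)*835 + a)/(k(1961) + 2605080) = ((62 - 488)*835 - 681156)/(1961² + 2605080) = (-426*835 - 681156)/(3845521 + 2605080) = (-355710 - 681156)/6450601 = -1036866*1/6450601 = -1036866/6450601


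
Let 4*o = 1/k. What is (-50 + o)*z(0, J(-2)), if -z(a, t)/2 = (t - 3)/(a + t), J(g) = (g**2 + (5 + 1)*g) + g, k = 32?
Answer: 83187/640 ≈ 129.98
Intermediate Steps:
J(g) = g**2 + 7*g (J(g) = (g**2 + 6*g) + g = g**2 + 7*g)
z(a, t) = -2*(-3 + t)/(a + t) (z(a, t) = -2*(t - 3)/(a + t) = -2*(-3 + t)/(a + t))
o = 1/128 (o = (1/4)/32 = (1/4)*(1/32) = 1/128 ≈ 0.0078125)
(-50 + o)*z(0, J(-2)) = (-50 + 1/128)*(2*(3 - (-2)*(7 - 2))/(0 - 2*(7 - 2))) = -6399*(3 - (-2)*5)/(64*(0 - 2*5)) = -6399*(3 - 1*(-10))/(64*(0 - 10)) = -6399*(3 + 10)/(64*(-10)) = -6399*(-1)*13/(64*10) = -6399/128*(-13/5) = 83187/640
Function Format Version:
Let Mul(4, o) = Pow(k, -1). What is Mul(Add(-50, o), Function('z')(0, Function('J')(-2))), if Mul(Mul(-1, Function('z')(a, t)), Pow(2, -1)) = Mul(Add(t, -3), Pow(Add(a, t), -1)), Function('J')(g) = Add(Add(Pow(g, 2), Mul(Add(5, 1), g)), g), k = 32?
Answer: Rational(83187, 640) ≈ 129.98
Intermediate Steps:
Function('J')(g) = Add(Pow(g, 2), Mul(7, g)) (Function('J')(g) = Add(Add(Pow(g, 2), Mul(6, g)), g) = Add(Pow(g, 2), Mul(7, g)))
Function('z')(a, t) = Mul(-2, Pow(Add(a, t), -1), Add(-3, t)) (Function('z')(a, t) = Mul(-2, Mul(Add(t, -3), Pow(Add(a, t), -1))) = Mul(-2, Mul(Add(-3, t), Pow(Add(a, t), -1))) = Mul(-2, Mul(Pow(Add(a, t), -1), Add(-3, t))) = Mul(-2, Pow(Add(a, t), -1), Add(-3, t)))
o = Rational(1, 128) (o = Mul(Rational(1, 4), Pow(32, -1)) = Mul(Rational(1, 4), Rational(1, 32)) = Rational(1, 128) ≈ 0.0078125)
Mul(Add(-50, o), Function('z')(0, Function('J')(-2))) = Mul(Add(-50, Rational(1, 128)), Mul(2, Pow(Add(0, Mul(-2, Add(7, -2))), -1), Add(3, Mul(-1, Mul(-2, Add(7, -2)))))) = Mul(Rational(-6399, 128), Mul(2, Pow(Add(0, Mul(-2, 5)), -1), Add(3, Mul(-1, Mul(-2, 5))))) = Mul(Rational(-6399, 128), Mul(2, Pow(Add(0, -10), -1), Add(3, Mul(-1, -10)))) = Mul(Rational(-6399, 128), Mul(2, Pow(-10, -1), Add(3, 10))) = Mul(Rational(-6399, 128), Mul(2, Rational(-1, 10), 13)) = Mul(Rational(-6399, 128), Rational(-13, 5)) = Rational(83187, 640)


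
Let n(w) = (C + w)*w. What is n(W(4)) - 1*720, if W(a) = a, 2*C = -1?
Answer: -706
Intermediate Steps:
C = -½ (C = (½)*(-1) = -½ ≈ -0.50000)
n(w) = w*(-½ + w) (n(w) = (-½ + w)*w = w*(-½ + w))
n(W(4)) - 1*720 = 4*(-½ + 4) - 1*720 = 4*(7/2) - 720 = 14 - 720 = -706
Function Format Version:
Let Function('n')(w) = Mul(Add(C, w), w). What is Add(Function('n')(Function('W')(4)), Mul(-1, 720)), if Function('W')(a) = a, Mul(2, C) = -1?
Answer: -706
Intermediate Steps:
C = Rational(-1, 2) (C = Mul(Rational(1, 2), -1) = Rational(-1, 2) ≈ -0.50000)
Function('n')(w) = Mul(w, Add(Rational(-1, 2), w)) (Function('n')(w) = Mul(Add(Rational(-1, 2), w), w) = Mul(w, Add(Rational(-1, 2), w)))
Add(Function('n')(Function('W')(4)), Mul(-1, 720)) = Add(Mul(4, Add(Rational(-1, 2), 4)), Mul(-1, 720)) = Add(Mul(4, Rational(7, 2)), -720) = Add(14, -720) = -706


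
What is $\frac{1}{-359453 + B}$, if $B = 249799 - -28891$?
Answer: $- \frac{1}{80763} \approx -1.2382 \cdot 10^{-5}$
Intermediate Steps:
$B = 278690$ ($B = 249799 + 28891 = 278690$)
$\frac{1}{-359453 + B} = \frac{1}{-359453 + 278690} = \frac{1}{-80763} = - \frac{1}{80763}$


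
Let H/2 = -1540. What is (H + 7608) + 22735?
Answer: 27263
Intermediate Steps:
H = -3080 (H = 2*(-1540) = -3080)
(H + 7608) + 22735 = (-3080 + 7608) + 22735 = 4528 + 22735 = 27263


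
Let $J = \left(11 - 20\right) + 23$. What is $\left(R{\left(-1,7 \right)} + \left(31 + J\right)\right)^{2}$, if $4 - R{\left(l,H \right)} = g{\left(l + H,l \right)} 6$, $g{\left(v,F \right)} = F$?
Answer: $3025$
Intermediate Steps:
$J = 14$ ($J = -9 + 23 = 14$)
$R{\left(l,H \right)} = 4 - 6 l$ ($R{\left(l,H \right)} = 4 - l 6 = 4 - 6 l$)
$\left(R{\left(-1,7 \right)} + \left(31 + J\right)\right)^{2} = \left(\left(4 - -6\right) + \left(31 + 14\right)\right)^{2} = \left(\left(4 + 6\right) + 45\right)^{2} = \left(10 + 45\right)^{2} = 55^{2} = 3025$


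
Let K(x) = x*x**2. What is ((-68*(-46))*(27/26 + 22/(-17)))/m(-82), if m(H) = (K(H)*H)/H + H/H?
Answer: 10396/7167771 ≈ 0.0014504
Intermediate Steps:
K(x) = x**3
m(H) = 1 + H**3 (m(H) = (H**3*H)/H + H/H = H**4/H + 1 = H**3 + 1 = 1 + H**3)
((-68*(-46))*(27/26 + 22/(-17)))/m(-82) = ((-68*(-46))*(27/26 + 22/(-17)))/(1 + (-82)**3) = (3128*(27*(1/26) + 22*(-1/17)))/(1 - 551368) = (3128*(27/26 - 22/17))/(-551367) = (3128*(-113/442))*(-1/551367) = -10396/13*(-1/551367) = 10396/7167771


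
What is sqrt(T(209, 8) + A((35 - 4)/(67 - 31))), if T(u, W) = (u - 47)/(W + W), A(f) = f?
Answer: sqrt(1582)/12 ≈ 3.3145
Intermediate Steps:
T(u, W) = (-47 + u)/(2*W) (T(u, W) = (-47 + u)/((2*W)) = (-47 + u)*(1/(2*W)) = (-47 + u)/(2*W))
sqrt(T(209, 8) + A((35 - 4)/(67 - 31))) = sqrt((1/2)*(-47 + 209)/8 + (35 - 4)/(67 - 31)) = sqrt((1/2)*(1/8)*162 + 31/36) = sqrt(81/8 + 31*(1/36)) = sqrt(81/8 + 31/36) = sqrt(791/72) = sqrt(1582)/12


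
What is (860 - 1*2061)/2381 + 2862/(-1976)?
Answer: -4593799/2352428 ≈ -1.9528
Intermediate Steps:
(860 - 1*2061)/2381 + 2862/(-1976) = (860 - 2061)*(1/2381) + 2862*(-1/1976) = -1201*1/2381 - 1431/988 = -1201/2381 - 1431/988 = -4593799/2352428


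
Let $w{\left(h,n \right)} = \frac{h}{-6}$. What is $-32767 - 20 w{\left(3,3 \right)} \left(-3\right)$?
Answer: $-32797$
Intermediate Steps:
$w{\left(h,n \right)} = - \frac{h}{6}$ ($w{\left(h,n \right)} = h \left(- \frac{1}{6}\right) = - \frac{h}{6}$)
$-32767 - 20 w{\left(3,3 \right)} \left(-3\right) = -32767 - 20 \left(\left(- \frac{1}{6}\right) 3\right) \left(-3\right) = -32767 - 20 \left(- \frac{1}{2}\right) \left(-3\right) = -32767 - \left(-10\right) \left(-3\right) = -32767 - 30 = -32797$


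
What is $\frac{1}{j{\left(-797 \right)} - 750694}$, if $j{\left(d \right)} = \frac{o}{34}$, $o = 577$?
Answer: $- \frac{34}{25523019} \approx -1.3321 \cdot 10^{-6}$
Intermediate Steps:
$j{\left(d \right)} = \frac{577}{34}$
$\frac{1}{j{\left(-797 \right)} - 750694} = \frac{1}{\frac{577}{34} - 750694} = \frac{1}{- \frac{25523019}{34}} = - \frac{34}{25523019}$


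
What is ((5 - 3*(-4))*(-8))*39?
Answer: -5304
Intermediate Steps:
((5 - 3*(-4))*(-8))*39 = ((5 + 12)*(-8))*39 = (17*(-8))*39 = -136*39 = -5304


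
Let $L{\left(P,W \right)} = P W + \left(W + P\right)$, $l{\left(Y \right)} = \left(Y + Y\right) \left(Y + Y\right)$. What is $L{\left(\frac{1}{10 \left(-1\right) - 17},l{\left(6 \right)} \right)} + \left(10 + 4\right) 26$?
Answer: $\frac{13571}{27} \approx 502.63$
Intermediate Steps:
$l{\left(Y \right)} = 4 Y^{2}$ ($l{\left(Y \right)} = 2 Y 2 Y = 4 Y^{2}$)
$L{\left(P,W \right)} = P + W + P W$ ($L{\left(P,W \right)} = P W + \left(P + W\right) = P + W + P W$)
$L{\left(\frac{1}{10 \left(-1\right) - 17},l{\left(6 \right)} \right)} + \left(10 + 4\right) 26 = \left(\frac{1}{10 \left(-1\right) - 17} + 4 \cdot 6^{2} + \frac{4 \cdot 6^{2}}{10 \left(-1\right) - 17}\right) + \left(10 + 4\right) 26 = \left(\frac{1}{-10 - 17} + 4 \cdot 36 + \frac{4 \cdot 36}{-10 - 17}\right) + 14 \cdot 26 = \left(\frac{1}{-27} + 144 + \frac{1}{-27} \cdot 144\right) + 364 = \left(- \frac{1}{27} + 144 - \frac{16}{3}\right) + 364 = \frac{3743}{27} + 364 = \frac{13571}{27}$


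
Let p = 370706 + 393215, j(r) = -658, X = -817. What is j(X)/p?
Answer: -658/763921 ≈ -0.00086135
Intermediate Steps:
p = 763921
j(X)/p = -658/763921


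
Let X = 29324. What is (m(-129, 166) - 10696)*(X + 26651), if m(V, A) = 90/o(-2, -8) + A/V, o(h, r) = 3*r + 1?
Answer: -1777231998500/2967 ≈ -5.9900e+8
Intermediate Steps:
o(h, r) = 1 + 3*r
m(V, A) = -90/23 + A/V (m(V, A) = 90/(1 + 3*(-8)) + A/V = 90/(1 - 24) + A/V = 90/(-23) + A/V = 90*(-1/23) + A/V = -90/23 + A/V)
(m(-129, 166) - 10696)*(X + 26651) = ((-90/23 + 166/(-129)) - 10696)*(29324 + 26651) = ((-90/23 + 166*(-1/129)) - 10696)*55975 = ((-90/23 - 166/129) - 10696)*55975 = (-15428/2967 - 10696)*55975 = -31750460/2967*55975 = -1777231998500/2967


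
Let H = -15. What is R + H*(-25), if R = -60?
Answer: 315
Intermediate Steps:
R + H*(-25) = -60 - 15*(-25) = -60 + 375 = 315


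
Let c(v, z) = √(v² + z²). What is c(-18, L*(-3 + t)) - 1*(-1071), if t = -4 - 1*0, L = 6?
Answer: 1071 + 6*√58 ≈ 1116.7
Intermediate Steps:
t = -4 (t = -4 + 0 = -4)
c(-18, L*(-3 + t)) - 1*(-1071) = √((-18)² + (6*(-3 - 4))²) - 1*(-1071) = √(324 + (6*(-7))²) + 1071 = √(324 + (-42)²) + 1071 = √(324 + 1764) + 1071 = √2088 + 1071 = 6*√58 + 1071 = 1071 + 6*√58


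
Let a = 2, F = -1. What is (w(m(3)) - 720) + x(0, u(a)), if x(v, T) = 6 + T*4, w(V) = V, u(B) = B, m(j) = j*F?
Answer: -709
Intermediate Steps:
m(j) = -j (m(j) = j*(-1) = -j)
x(v, T) = 6 + 4*T
(w(m(3)) - 720) + x(0, u(a)) = (-1*3 - 720) + (6 + 4*2) = (-3 - 720) + (6 + 8) = -723 + 14 = -709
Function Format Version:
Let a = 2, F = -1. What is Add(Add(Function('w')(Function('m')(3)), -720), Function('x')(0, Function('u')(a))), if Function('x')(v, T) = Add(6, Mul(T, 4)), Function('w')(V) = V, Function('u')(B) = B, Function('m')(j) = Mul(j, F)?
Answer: -709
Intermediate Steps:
Function('m')(j) = Mul(-1, j) (Function('m')(j) = Mul(j, -1) = Mul(-1, j))
Function('x')(v, T) = Add(6, Mul(4, T))
Add(Add(Function('w')(Function('m')(3)), -720), Function('x')(0, Function('u')(a))) = Add(Add(Mul(-1, 3), -720), Add(6, Mul(4, 2))) = Add(Add(-3, -720), Add(6, 8)) = Add(-723, 14) = -709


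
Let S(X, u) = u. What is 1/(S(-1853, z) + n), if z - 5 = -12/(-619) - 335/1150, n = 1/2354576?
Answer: 167610492560/792476183641 ≈ 0.21150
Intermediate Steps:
n = 1/2354576 ≈ 4.2470e-7
z = 673137/142370 (z = 5 + (-12/(-619) - 335/1150) = 5 + (-12*(-1/619) - 335*1/1150) = 5 + (12/619 - 67/230) = 5 - 38713/142370 = 673137/142370 ≈ 4.7281)
1/(S(-1853, z) + n) = 1/(673137/142370 + 1/2354576) = 1/(792476183641/167610492560) = 167610492560/792476183641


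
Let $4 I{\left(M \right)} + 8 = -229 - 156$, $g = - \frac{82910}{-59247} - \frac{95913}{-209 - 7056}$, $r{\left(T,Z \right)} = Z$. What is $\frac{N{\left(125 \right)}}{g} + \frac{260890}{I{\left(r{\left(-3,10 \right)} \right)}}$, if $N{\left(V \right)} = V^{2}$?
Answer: $- \frac{3915562974563785}{2469965173773} \approx -1585.3$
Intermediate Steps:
$g = \frac{6284898661}{430429455}$ ($g = \left(-82910\right) \left(- \frac{1}{59247}\right) - \frac{95913}{-209 - 7056} = \frac{82910}{59247} - \frac{95913}{-7265} = \frac{82910}{59247} - - \frac{95913}{7265} = \frac{82910}{59247} + \frac{95913}{7265} = \frac{6284898661}{430429455} \approx 14.601$)
$I{\left(M \right)} = - \frac{393}{4}$ ($I{\left(M \right)} = -2 + \frac{-229 - 156}{4} = -2 + \frac{1}{4} \left(-385\right) = -2 - \frac{385}{4} = - \frac{393}{4}$)
$\frac{N{\left(125 \right)}}{g} + \frac{260890}{I{\left(r{\left(-3,10 \right)} \right)}} = \frac{125^{2}}{\frac{6284898661}{430429455}} + \frac{260890}{- \frac{393}{4}} = 15625 \cdot \frac{430429455}{6284898661} + 260890 \left(- \frac{4}{393}\right) = \frac{6725460234375}{6284898661} - \frac{1043560}{393} = - \frac{3915562974563785}{2469965173773}$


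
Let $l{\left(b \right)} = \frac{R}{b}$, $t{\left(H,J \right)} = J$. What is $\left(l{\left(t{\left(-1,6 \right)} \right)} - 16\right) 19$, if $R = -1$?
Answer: $- \frac{1843}{6} \approx -307.17$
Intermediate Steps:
$l{\left(b \right)} = - \frac{1}{b}$
$\left(l{\left(t{\left(-1,6 \right)} \right)} - 16\right) 19 = \left(- \frac{1}{6} - 16\right) 19 = \left(- \frac{97}{6}\right) 19 = - \frac{1843}{6}$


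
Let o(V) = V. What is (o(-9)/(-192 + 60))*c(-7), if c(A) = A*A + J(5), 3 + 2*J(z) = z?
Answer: 75/22 ≈ 3.4091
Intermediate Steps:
J(z) = -3/2 + z/2
c(A) = 1 + A**2 (c(A) = A*A + (-3/2 + (1/2)*5) = A**2 + (-3/2 + 5/2) = A**2 + 1 = 1 + A**2)
(o(-9)/(-192 + 60))*c(-7) = (-9/(-192 + 60))*(1 + (-7)**2) = (-9/(-132))*(1 + 49) = -9*(-1/132)*50 = (3/44)*50 = 75/22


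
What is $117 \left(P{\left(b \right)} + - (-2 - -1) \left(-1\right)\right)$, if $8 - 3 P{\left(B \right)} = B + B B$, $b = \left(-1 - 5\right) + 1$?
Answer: $-585$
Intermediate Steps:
$b = -5$ ($b = -6 + 1 = -5$)
$P{\left(B \right)} = \frac{8}{3} - \frac{B}{3} - \frac{B^{2}}{3}$ ($P{\left(B \right)} = \frac{8}{3} - \frac{B + B B}{3} = \frac{8}{3} - \frac{B + B^{2}}{3} = \frac{8}{3} - \left(\frac{B}{3} + \frac{B^{2}}{3}\right) = \frac{8}{3} - \frac{B}{3} - \frac{B^{2}}{3}$)
$117 \left(P{\left(b \right)} + - (-2 - -1) \left(-1\right)\right) = 117 \left(\left(\frac{8}{3} - - \frac{5}{3} - \frac{\left(-5\right)^{2}}{3}\right) + - (-2 - -1) \left(-1\right)\right) = 117 \left(\left(\frac{8}{3} + \frac{5}{3} - \frac{25}{3}\right) + - (-2 + 1) \left(-1\right)\right) = 117 \left(\left(\frac{8}{3} + \frac{5}{3} - \frac{25}{3}\right) + \left(-1\right) \left(-1\right) \left(-1\right)\right) = 117 \left(-4 + 1 \left(-1\right)\right) = 117 \left(-4 - 1\right) = 117 \left(-5\right) = -585$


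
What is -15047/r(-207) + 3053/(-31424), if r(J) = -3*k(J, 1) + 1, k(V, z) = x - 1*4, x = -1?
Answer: -29555361/31424 ≈ -940.53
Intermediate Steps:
k(V, z) = -5 (k(V, z) = -1 - 1*4 = -1 - 4 = -5)
r(J) = 16 (r(J) = -3*(-5) + 1 = 15 + 1 = 16)
-15047/r(-207) + 3053/(-31424) = -15047/16 + 3053/(-31424) = -15047*1/16 + 3053*(-1/31424) = -15047/16 - 3053/31424 = -29555361/31424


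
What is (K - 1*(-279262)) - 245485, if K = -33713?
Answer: 64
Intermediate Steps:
(K - 1*(-279262)) - 245485 = (-33713 - 1*(-279262)) - 245485 = (-33713 + 279262) - 245485 = 245549 - 245485 = 64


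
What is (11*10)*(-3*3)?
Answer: -990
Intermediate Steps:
(11*10)*(-3*3) = 110*(-9) = -990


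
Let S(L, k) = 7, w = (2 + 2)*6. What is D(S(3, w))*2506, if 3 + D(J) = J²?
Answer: 115276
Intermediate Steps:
w = 24 (w = 4*6 = 24)
D(J) = -3 + J²
D(S(3, w))*2506 = (-3 + 7²)*2506 = (-3 + 49)*2506 = 46*2506 = 115276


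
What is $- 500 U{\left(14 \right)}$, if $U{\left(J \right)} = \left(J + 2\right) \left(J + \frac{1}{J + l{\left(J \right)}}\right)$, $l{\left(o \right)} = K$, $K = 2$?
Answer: $-112500$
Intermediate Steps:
$l{\left(o \right)} = 2$
$U{\left(J \right)} = \left(2 + J\right) \left(J + \frac{1}{2 + J}\right)$ ($U{\left(J \right)} = \left(J + 2\right) \left(J + \frac{1}{J + 2}\right) = \left(2 + J\right) \left(J + \frac{1}{2 + J}\right)$)
$- 500 U{\left(14 \right)} = - 500 \left(1 + 14^{2} + 2 \cdot 14\right) = - 500 \left(1 + 196 + 28\right) = \left(-500\right) 225 = -112500$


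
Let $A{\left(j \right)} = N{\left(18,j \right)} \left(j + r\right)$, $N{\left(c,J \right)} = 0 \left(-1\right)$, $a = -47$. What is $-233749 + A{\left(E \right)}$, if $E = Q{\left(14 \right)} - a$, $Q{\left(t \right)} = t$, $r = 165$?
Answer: $-233749$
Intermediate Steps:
$E = 61$ ($E = 14 - -47 = 14 + 47 = 61$)
$N{\left(c,J \right)} = 0$
$A{\left(j \right)} = 0$ ($A{\left(j \right)} = 0 \left(j + 165\right) = 0 \left(165 + j\right) = 0$)
$-233749 + A{\left(E \right)} = -233749 + 0 = -233749$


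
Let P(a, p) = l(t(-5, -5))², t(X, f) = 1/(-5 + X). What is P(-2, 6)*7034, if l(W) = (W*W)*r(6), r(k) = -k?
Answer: 31653/1250 ≈ 25.322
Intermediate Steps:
l(W) = -6*W² (l(W) = (W*W)*(-1*6) = W²*(-6) = -6*W²)
P(a, p) = 9/2500 (P(a, p) = (-6/(-5 - 5)²)² = (-6*(1/(-10))²)² = (-6*(-⅒)²)² = (-6*1/100)² = (-3/50)² = 9/2500)
P(-2, 6)*7034 = (9/2500)*7034 = 31653/1250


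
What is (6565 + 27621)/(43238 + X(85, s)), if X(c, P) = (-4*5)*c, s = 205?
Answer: 17093/20769 ≈ 0.82301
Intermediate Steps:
X(c, P) = -20*c
(6565 + 27621)/(43238 + X(85, s)) = (6565 + 27621)/(43238 - 20*85) = 34186/(43238 - 1700) = 34186/41538 = 34186*(1/41538) = 17093/20769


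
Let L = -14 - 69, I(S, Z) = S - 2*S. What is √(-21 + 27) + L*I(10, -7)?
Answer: 830 + √6 ≈ 832.45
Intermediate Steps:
I(S, Z) = -S
L = -83
√(-21 + 27) + L*I(10, -7) = √(-21 + 27) - (-83)*10 = √6 - 83*(-10) = √6 + 830 = 830 + √6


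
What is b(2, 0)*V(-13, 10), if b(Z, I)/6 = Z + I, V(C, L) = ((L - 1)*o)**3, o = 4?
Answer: 559872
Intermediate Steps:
V(C, L) = (-4 + 4*L)**3 (V(C, L) = ((L - 1)*4)**3 = ((-1 + L)*4)**3 = (-4 + 4*L)**3)
b(Z, I) = 6*I + 6*Z (b(Z, I) = 6*(Z + I) = 6*(I + Z) = 6*I + 6*Z)
b(2, 0)*V(-13, 10) = (6*0 + 6*2)*(64*(-1 + 10)**3) = (0 + 12)*(64*9**3) = 12*(64*729) = 12*46656 = 559872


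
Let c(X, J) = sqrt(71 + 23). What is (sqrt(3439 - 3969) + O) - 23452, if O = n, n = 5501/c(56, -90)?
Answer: -23452 + 5501*sqrt(94)/94 + I*sqrt(530) ≈ -22885.0 + 23.022*I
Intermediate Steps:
c(X, J) = sqrt(94)
n = 5501*sqrt(94)/94 (n = 5501/(sqrt(94)) = 5501*(sqrt(94)/94) = 5501*sqrt(94)/94 ≈ 567.38)
O = 5501*sqrt(94)/94 ≈ 567.38
(sqrt(3439 - 3969) + O) - 23452 = (sqrt(3439 - 3969) + 5501*sqrt(94)/94) - 23452 = (sqrt(-530) + 5501*sqrt(94)/94) - 23452 = (I*sqrt(530) + 5501*sqrt(94)/94) - 23452 = (5501*sqrt(94)/94 + I*sqrt(530)) - 23452 = -23452 + 5501*sqrt(94)/94 + I*sqrt(530)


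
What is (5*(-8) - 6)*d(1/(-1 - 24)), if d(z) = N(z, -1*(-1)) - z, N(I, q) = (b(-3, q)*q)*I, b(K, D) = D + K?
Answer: -138/25 ≈ -5.5200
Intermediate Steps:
N(I, q) = I*q*(-3 + q) (N(I, q) = ((q - 3)*q)*I = ((-3 + q)*q)*I = (q*(-3 + q))*I = I*q*(-3 + q))
d(z) = -3*z (d(z) = z*(-1*(-1))*(-3 - 1*(-1)) - z = z*1*(-3 + 1) - z = z*1*(-2) - z = -2*z - z = -3*z)
(5*(-8) - 6)*d(1/(-1 - 24)) = (5*(-8) - 6)*(-3/(-1 - 24)) = (-40 - 6)*(-3/(-25)) = -(-138)*(-1)/25 = -46*3/25 = -138/25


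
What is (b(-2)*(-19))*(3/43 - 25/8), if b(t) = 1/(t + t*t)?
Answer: 19969/688 ≈ 29.025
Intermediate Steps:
b(t) = 1/(t + t**2)
(b(-2)*(-19))*(3/43 - 25/8) = ((1/((-2)*(1 - 2)))*(-19))*(3/43 - 25/8) = (-1/2/(-1)*(-19))*(3*(1/43) - 25*1/8) = (-1/2*(-1)*(-19))*(3/43 - 25/8) = ((1/2)*(-19))*(-1051/344) = -19/2*(-1051/344) = 19969/688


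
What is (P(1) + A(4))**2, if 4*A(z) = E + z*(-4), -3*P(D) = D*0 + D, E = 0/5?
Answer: 169/9 ≈ 18.778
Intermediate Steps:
E = 0 (E = 0*(1/5) = 0)
P(D) = -D/3 (P(D) = -(D*0 + D)/3 = -(0 + D)/3 = -D/3)
A(z) = -z (A(z) = (0 + z*(-4))/4 = (0 - 4*z)/4 = (-4*z)/4 = -z)
(P(1) + A(4))**2 = (-1/3*1 - 1*4)**2 = (-1/3 - 4)**2 = (-13/3)**2 = 169/9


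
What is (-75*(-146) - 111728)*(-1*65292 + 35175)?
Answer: 3035131026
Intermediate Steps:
(-75*(-146) - 111728)*(-1*65292 + 35175) = (10950 - 111728)*(-65292 + 35175) = -100778*(-30117) = 3035131026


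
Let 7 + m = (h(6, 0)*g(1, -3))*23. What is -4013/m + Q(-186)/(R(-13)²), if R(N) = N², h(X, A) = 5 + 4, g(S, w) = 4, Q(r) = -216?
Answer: -114792629/23448581 ≈ -4.8955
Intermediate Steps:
h(X, A) = 9
m = 821 (m = -7 + (9*4)*23 = -7 + 36*23 = -7 + 828 = 821)
-4013/m + Q(-186)/(R(-13)²) = -4013/821 - 216/(((-13)²)²) = -4013*1/821 - 216/(169²) = -4013/821 - 216/28561 = -114792629/23448581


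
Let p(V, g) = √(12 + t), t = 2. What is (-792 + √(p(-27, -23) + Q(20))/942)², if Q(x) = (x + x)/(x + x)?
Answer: (746064 - √(1 + √14))²/887364 ≈ 6.2726e+5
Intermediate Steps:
p(V, g) = √14 (p(V, g) = √(12 + 2) = √14)
Q(x) = 1 (Q(x) = (2*x)/((2*x)) = (2*x)*(1/(2*x)) = 1)
(-792 + √(p(-27, -23) + Q(20))/942)² = (-792 + √(√14 + 1)/942)² = (-792 + √(1 + √14)*(1/942))² = (-792 + √(1 + √14)/942)²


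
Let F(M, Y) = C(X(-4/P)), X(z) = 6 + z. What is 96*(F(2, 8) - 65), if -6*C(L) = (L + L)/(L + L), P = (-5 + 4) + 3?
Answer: -6256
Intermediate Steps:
P = 2 (P = -1 + 3 = 2)
C(L) = -⅙ (C(L) = -(L + L)/(6*(L + L)) = -2*L/(6*(2*L)) = -2*L*1/(2*L)/6 = -⅙*1 = -⅙)
F(M, Y) = -⅙
96*(F(2, 8) - 65) = 96*(-⅙ - 65) = 96*(-391/6) = -6256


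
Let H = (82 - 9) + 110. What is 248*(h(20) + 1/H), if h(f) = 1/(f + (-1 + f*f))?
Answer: 149296/76677 ≈ 1.9471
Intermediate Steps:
H = 183 (H = 73 + 110 = 183)
h(f) = 1/(-1 + f + f**2) (h(f) = 1/(f + (-1 + f**2)) = 1/(-1 + f + f**2))
248*(h(20) + 1/H) = 248*(1/(-1 + 20 + 20**2) + 1/183) = 248*(1/(-1 + 20 + 400) + 1/183) = 248*(1/419 + 1/183) = 248*(602/76677) = 149296/76677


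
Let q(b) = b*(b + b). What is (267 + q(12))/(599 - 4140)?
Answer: -555/3541 ≈ -0.15674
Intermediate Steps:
q(b) = 2*b² (q(b) = b*(2*b) = 2*b²)
(267 + q(12))/(599 - 4140) = (267 + 2*12²)/(599 - 4140) = (267 + 2*144)/(-3541) = (267 + 288)*(-1/3541) = 555*(-1/3541) = -555/3541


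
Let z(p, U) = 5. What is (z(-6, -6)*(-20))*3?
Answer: -300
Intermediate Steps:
(z(-6, -6)*(-20))*3 = (5*(-20))*3 = -100*3 = -300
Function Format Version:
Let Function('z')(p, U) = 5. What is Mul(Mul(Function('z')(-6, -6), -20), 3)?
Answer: -300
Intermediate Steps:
Mul(Mul(Function('z')(-6, -6), -20), 3) = Mul(Mul(5, -20), 3) = Mul(-100, 3) = -300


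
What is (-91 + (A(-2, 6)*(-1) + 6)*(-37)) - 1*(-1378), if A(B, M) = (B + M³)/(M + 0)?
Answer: 7154/3 ≈ 2384.7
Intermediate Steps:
A(B, M) = (B + M³)/M
(-91 + (A(-2, 6)*(-1) + 6)*(-37)) - 1*(-1378) = (-91 + (((-2 + 6³)/6)*(-1) + 6)*(-37)) - 1*(-1378) = (-91 + (((-2 + 216)/6)*(-1) + 6)*(-37)) + 1378 = (-91 + (((⅙)*214)*(-1) + 6)*(-37)) + 1378 = (-91 + ((107/3)*(-1) + 6)*(-37)) + 1378 = (-91 + (-107/3 + 6)*(-37)) + 1378 = (-91 - 89/3*(-37)) + 1378 = (-91 + 3293/3) + 1378 = 3020/3 + 1378 = 7154/3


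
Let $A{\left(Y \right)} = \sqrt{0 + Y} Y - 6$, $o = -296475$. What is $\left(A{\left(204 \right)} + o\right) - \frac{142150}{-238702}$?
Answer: $- \frac{35385232756}{119351} + 408 \sqrt{51} \approx -2.9357 \cdot 10^{5}$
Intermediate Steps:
$A{\left(Y \right)} = -6 + Y^{\frac{3}{2}}$ ($A{\left(Y \right)} = \sqrt{Y} Y - 6 = Y^{\frac{3}{2}} - 6 = -6 + Y^{\frac{3}{2}}$)
$\left(A{\left(204 \right)} + o\right) - \frac{142150}{-238702} = \left(\left(-6 + 204^{\frac{3}{2}}\right) - 296475\right) - \frac{142150}{-238702} = \left(\left(-6 + 408 \sqrt{51}\right) - 296475\right) - - \frac{71075}{119351} = \left(-296481 + 408 \sqrt{51}\right) + \frac{71075}{119351} = - \frac{35385232756}{119351} + 408 \sqrt{51}$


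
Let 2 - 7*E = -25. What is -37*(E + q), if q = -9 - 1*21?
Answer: 6771/7 ≈ 967.29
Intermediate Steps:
E = 27/7 (E = 2/7 - ⅐*(-25) = 2/7 + 25/7 = 27/7 ≈ 3.8571)
q = -30 (q = -9 - 21 = -30)
-37*(E + q) = -37*(27/7 - 30) = -37*(-183/7) = 6771/7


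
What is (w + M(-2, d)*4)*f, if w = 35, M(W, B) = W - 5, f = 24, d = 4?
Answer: 168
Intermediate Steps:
M(W, B) = -5 + W
(w + M(-2, d)*4)*f = (35 + (-5 - 2)*4)*24 = (35 - 7*4)*24 = (35 - 28)*24 = 7*24 = 168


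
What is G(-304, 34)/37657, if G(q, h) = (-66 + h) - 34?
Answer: -66/37657 ≈ -0.0017527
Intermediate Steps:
G(q, h) = -100 + h
G(-304, 34)/37657 = (-100 + 34)/37657 = -66*1/37657 = -66/37657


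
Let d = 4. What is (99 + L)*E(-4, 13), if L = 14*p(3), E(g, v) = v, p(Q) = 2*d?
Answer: 2743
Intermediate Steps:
p(Q) = 8 (p(Q) = 2*4 = 8)
L = 112 (L = 14*8 = 112)
(99 + L)*E(-4, 13) = (99 + 112)*13 = 211*13 = 2743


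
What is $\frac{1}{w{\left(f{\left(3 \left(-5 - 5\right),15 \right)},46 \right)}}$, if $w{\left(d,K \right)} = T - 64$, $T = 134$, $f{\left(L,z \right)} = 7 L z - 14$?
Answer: $\frac{1}{70} \approx 0.014286$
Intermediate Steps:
$f{\left(L,z \right)} = -14 + 7 L z$ ($f{\left(L,z \right)} = 7 L z - 14 = -14 + 7 L z$)
$w{\left(d,K \right)} = 70$ ($w{\left(d,K \right)} = 134 - 64 = 70$)
$\frac{1}{w{\left(f{\left(3 \left(-5 - 5\right),15 \right)},46 \right)}} = \frac{1}{70}$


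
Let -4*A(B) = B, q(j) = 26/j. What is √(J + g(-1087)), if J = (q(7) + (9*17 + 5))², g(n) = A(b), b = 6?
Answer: √5125402/14 ≈ 161.71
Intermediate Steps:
A(B) = -B/4
g(n) = -3/2 (g(n) = -¼*6 = -3/2)
J = 1281424/49 (J = (26/7 + (9*17 + 5))² = (26*(⅐) + (153 + 5))² = (26/7 + 158)² = (1132/7)² = 1281424/49 ≈ 26152.)
√(J + g(-1087)) = √(1281424/49 - 3/2) = √(2562701/98) = √5125402/14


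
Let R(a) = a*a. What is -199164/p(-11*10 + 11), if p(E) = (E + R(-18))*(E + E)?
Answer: 33194/7425 ≈ 4.4706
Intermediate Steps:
R(a) = a²
p(E) = 2*E*(324 + E) (p(E) = (E + (-18)²)*(E + E) = (E + 324)*(2*E) = (324 + E)*(2*E) = 2*E*(324 + E))
-199164/p(-11*10 + 11) = -199164*1/(2*(324 + (-11*10 + 11))*(-11*10 + 11)) = -199164*1/(2*(-110 + 11)*(324 + (-110 + 11))) = -199164*(-1/(198*(324 - 99))) = -199164/(2*(-99)*225) = -199164/(-44550) = -199164*(-1/44550) = 33194/7425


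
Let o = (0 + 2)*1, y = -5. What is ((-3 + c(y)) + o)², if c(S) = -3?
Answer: 16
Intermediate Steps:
o = 2 (o = 2*1 = 2)
((-3 + c(y)) + o)² = ((-3 - 3) + 2)² = (-6 + 2)² = (-4)² = 16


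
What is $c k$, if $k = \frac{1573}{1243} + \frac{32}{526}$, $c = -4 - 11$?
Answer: $- \frac{591255}{29719} \approx -19.895$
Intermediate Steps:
$c = -15$
$k = \frac{39417}{29719}$ ($k = 1573 \cdot \frac{1}{1243} + 32 \cdot \frac{1}{526} = \frac{143}{113} + \frac{16}{263} = \frac{39417}{29719} \approx 1.3263$)
$c k = \left(-15\right) \frac{39417}{29719} = - \frac{591255}{29719}$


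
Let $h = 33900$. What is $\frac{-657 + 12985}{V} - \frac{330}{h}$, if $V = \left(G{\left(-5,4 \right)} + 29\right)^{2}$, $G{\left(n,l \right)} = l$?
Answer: $\frac{13918661}{1230570} \approx 11.311$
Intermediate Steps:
$V = 1089$ ($V = \left(4 + 29\right)^{2} = 33^{2} = 1089$)
$\frac{-657 + 12985}{V} - \frac{330}{h} = \frac{-657 + 12985}{1089} - \frac{330}{33900} = 12328 \cdot \frac{1}{1089} - \frac{11}{1130} = \frac{12328}{1089} - \frac{11}{1130} = \frac{13918661}{1230570}$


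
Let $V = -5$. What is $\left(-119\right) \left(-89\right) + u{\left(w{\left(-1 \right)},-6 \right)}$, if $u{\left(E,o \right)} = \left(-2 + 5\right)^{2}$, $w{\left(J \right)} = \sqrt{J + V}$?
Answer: $10600$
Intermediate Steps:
$w{\left(J \right)} = \sqrt{-5 + J}$ ($w{\left(J \right)} = \sqrt{J - 5} = \sqrt{-5 + J}$)
$u{\left(E,o \right)} = 9$ ($u{\left(E,o \right)} = 3^{2} = 9$)
$\left(-119\right) \left(-89\right) + u{\left(w{\left(-1 \right)},-6 \right)} = \left(-119\right) \left(-89\right) + 9 = 10591 + 9 = 10600$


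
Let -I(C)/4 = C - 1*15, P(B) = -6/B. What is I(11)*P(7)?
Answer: -96/7 ≈ -13.714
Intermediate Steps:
I(C) = 60 - 4*C (I(C) = -4*(C - 1*15) = -4*(C - 15) = -4*(-15 + C) = 60 - 4*C)
I(11)*P(7) = (60 - 4*11)*(-6/7) = (60 - 44)*(-6*1/7) = 16*(-6/7) = -96/7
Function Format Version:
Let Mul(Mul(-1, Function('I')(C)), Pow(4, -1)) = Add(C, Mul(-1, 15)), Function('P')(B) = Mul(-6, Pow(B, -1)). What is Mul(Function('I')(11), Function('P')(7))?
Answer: Rational(-96, 7) ≈ -13.714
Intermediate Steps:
Function('I')(C) = Add(60, Mul(-4, C)) (Function('I')(C) = Mul(-4, Add(C, Mul(-1, 15))) = Mul(-4, Add(C, -15)) = Mul(-4, Add(-15, C)) = Add(60, Mul(-4, C)))
Mul(Function('I')(11), Function('P')(7)) = Mul(Add(60, Mul(-4, 11)), Mul(-6, Pow(7, -1))) = Mul(Add(60, -44), Mul(-6, Rational(1, 7))) = Mul(16, Rational(-6, 7)) = Rational(-96, 7)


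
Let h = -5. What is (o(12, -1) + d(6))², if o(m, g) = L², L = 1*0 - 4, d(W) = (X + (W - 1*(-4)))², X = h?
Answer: 1681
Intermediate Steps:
X = -5
d(W) = (-1 + W)² (d(W) = (-5 + (W - 1*(-4)))² = (-5 + (W + 4))² = (-5 + (4 + W))² = (-1 + W)²)
L = -4 (L = 0 - 4 = -4)
o(m, g) = 16 (o(m, g) = (-4)² = 16)
(o(12, -1) + d(6))² = (16 + (-1 + 6)²)² = (16 + 5²)² = (16 + 25)² = 41² = 1681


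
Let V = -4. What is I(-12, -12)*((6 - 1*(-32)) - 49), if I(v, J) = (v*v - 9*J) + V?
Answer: -2728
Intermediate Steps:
I(v, J) = -4 + v² - 9*J (I(v, J) = (v*v - 9*J) - 4 = (v² - 9*J) - 4 = -4 + v² - 9*J)
I(-12, -12)*((6 - 1*(-32)) - 49) = (-4 + (-12)² - 9*(-12))*((6 - 1*(-32)) - 49) = (-4 + 144 + 108)*((6 + 32) - 49) = 248*(38 - 49) = 248*(-11) = -2728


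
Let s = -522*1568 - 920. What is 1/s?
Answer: -1/819416 ≈ -1.2204e-6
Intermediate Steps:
s = -819416 (s = -818496 - 920 = -819416)
1/s = 1/(-819416) = -1/819416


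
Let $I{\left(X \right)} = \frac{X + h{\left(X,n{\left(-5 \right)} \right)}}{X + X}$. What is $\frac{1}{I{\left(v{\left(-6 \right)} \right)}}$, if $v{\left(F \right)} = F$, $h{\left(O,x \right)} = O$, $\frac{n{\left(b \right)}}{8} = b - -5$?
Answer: $1$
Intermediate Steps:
$n{\left(b \right)} = 40 + 8 b$ ($n{\left(b \right)} = 8 \left(b - -5\right) = 8 \left(b + 5\right) = 8 \left(5 + b\right) = 40 + 8 b$)
$I{\left(X \right)} = 1$ ($I{\left(X \right)} = \frac{X + X}{X + X} = \frac{2 X}{2 X} = 2 X \frac{1}{2 X} = 1$)
$\frac{1}{I{\left(v{\left(-6 \right)} \right)}} = 1^{-1} = 1$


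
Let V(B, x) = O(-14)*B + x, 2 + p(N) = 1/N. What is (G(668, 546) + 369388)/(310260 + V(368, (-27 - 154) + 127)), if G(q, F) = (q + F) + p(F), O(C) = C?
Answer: 202347601/166559484 ≈ 1.2149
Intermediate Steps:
p(N) = -2 + 1/N
V(B, x) = x - 14*B (V(B, x) = -14*B + x = x - 14*B)
G(q, F) = -2 + F + q + 1/F (G(q, F) = (q + F) + (-2 + 1/F) = (F + q) + (-2 + 1/F) = -2 + F + q + 1/F)
(G(668, 546) + 369388)/(310260 + V(368, (-27 - 154) + 127)) = ((-2 + 546 + 668 + 1/546) + 369388)/(310260 + (((-27 - 154) + 127) - 14*368)) = ((-2 + 546 + 668 + 1/546) + 369388)/(310260 + ((-181 + 127) - 5152)) = (661753/546 + 369388)/(310260 + (-54 - 5152)) = 202347601/(546*(310260 - 5206)) = (202347601/546)/305054 = (202347601/546)*(1/305054) = 202347601/166559484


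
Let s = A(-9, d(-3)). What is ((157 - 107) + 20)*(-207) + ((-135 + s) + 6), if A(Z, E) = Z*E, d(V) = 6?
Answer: -14673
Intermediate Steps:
A(Z, E) = E*Z
s = -54 (s = 6*(-9) = -54)
((157 - 107) + 20)*(-207) + ((-135 + s) + 6) = ((157 - 107) + 20)*(-207) + ((-135 - 54) + 6) = (50 + 20)*(-207) + (-189 + 6) = 70*(-207) - 183 = -14490 - 183 = -14673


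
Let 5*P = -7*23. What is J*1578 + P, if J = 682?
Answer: 5380819/5 ≈ 1.0762e+6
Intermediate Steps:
P = -161/5 (P = (-7*23)/5 = (⅕)*(-161) = -161/5 ≈ -32.200)
J*1578 + P = 682*1578 - 161/5 = 1076196 - 161/5 = 5380819/5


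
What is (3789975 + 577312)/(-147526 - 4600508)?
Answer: -92921/101022 ≈ -0.91981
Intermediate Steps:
(3789975 + 577312)/(-147526 - 4600508) = 4367287/(-4748034) = 4367287*(-1/4748034) = -92921/101022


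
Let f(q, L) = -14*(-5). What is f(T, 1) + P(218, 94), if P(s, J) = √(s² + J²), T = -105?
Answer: 70 + 2*√14090 ≈ 307.40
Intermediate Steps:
f(q, L) = 70
P(s, J) = √(J² + s²)
f(T, 1) + P(218, 94) = 70 + √(94² + 218²) = 70 + √(8836 + 47524) = 70 + √56360 = 70 + 2*√14090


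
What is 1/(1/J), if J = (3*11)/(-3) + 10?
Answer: -1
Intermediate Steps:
J = -1 (J = 33*(-⅓) + 10 = -11 + 10 = -1)
1/(1/J) = 1/(1/(-1)) = 1/(-1) = -1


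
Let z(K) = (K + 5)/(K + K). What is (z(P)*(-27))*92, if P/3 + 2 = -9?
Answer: -11592/11 ≈ -1053.8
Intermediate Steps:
P = -33 (P = -6 + 3*(-9) = -6 - 27 = -33)
z(K) = (5 + K)/(2*K) (z(K) = (5 + K)/((2*K)) = (5 + K)*(1/(2*K)) = (5 + K)/(2*K))
(z(P)*(-27))*92 = (((½)*(5 - 33)/(-33))*(-27))*92 = (((½)*(-1/33)*(-28))*(-27))*92 = ((14/33)*(-27))*92 = -126/11*92 = -11592/11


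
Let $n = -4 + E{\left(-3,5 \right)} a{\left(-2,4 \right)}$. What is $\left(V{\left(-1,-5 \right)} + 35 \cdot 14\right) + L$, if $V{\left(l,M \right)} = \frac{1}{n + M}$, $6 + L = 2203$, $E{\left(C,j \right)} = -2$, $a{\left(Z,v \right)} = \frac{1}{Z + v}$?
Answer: $\frac{26869}{10} \approx 2686.9$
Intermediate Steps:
$L = 2197$ ($L = -6 + 2203 = 2197$)
$n = -5$ ($n = -4 - \frac{2}{-2 + 4} = -4 - \frac{2}{2} = -4 - 1 = -5$)
$V{\left(l,M \right)} = \frac{1}{-5 + M}$
$\left(V{\left(-1,-5 \right)} + 35 \cdot 14\right) + L = \left(\frac{1}{-5 - 5} + 35 \cdot 14\right) + 2197 = \left(\frac{1}{-10} + 490\right) + 2197 = \left(- \frac{1}{10} + 490\right) + 2197 = \frac{4899}{10} + 2197 = \frac{26869}{10}$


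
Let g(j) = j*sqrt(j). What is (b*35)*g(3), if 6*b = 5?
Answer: 175*sqrt(3)/2 ≈ 151.55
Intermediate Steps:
b = 5/6 (b = (1/6)*5 = 5/6 ≈ 0.83333)
g(j) = j**(3/2)
(b*35)*g(3) = ((5/6)*35)*3**(3/2) = 175*(3*sqrt(3))/6 = 175*sqrt(3)/2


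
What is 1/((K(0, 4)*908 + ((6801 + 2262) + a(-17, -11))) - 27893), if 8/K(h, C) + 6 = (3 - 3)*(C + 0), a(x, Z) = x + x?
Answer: -3/60224 ≈ -4.9814e-5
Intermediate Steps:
a(x, Z) = 2*x
K(h, C) = -4/3 (K(h, C) = 8/(-6 + (3 - 3)*(C + 0)) = 8/(-6 + 0*C) = 8/(-6 + 0) = 8/(-6) = 8*(-⅙) = -4/3)
1/((K(0, 4)*908 + ((6801 + 2262) + a(-17, -11))) - 27893) = 1/((-4/3*908 + ((6801 + 2262) + 2*(-17))) - 27893) = 1/((-3632/3 + (9063 - 34)) - 27893) = 1/((-3632/3 + 9029) - 27893) = 1/(23455/3 - 27893) = 1/(-60224/3) = -3/60224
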